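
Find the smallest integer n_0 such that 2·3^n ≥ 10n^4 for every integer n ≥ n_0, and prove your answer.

At n = 9: 39366 < 65610, so the inequality fails and n_0 ≥ 10. We prove 2·3^n ≥ 10n^4 for all n ≥ 10.
Base step (n = 10): 2·3^n = 118098 and 10n^4 = 100000, so 118098 ≥ 100000.
Suppose the result is true for n = m, so 2·3^m ≥ 10m^4.
Then 2·3^(m + 1) = 3·(2·3^m) ≥ 3·(10m^4).
Also, for m ≥ 10 we have 3·(10m^4) ≥ 10(m+1)^4, since 3 ≥ (1 + 1/m)^4 for all m ≥ 10.
Combining, 2·3^(m + 1) ≥ 10(m+1)^4.
By the principle of mathematical induction, the result holds for all n ≥ 10.
Hence the smallest such n_0 is 10.

n_0 = 10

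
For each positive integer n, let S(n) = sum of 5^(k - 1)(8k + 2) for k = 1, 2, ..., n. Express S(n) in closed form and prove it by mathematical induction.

We claim S(n) = 2·5^n·n for all n ≥ 1.
Base case (n = 1): S(1) = 10, and the closed form gives 10. They agree.
For the inductive step, assume it holds for an arbitrary k ≥ 1, so S(k) = 2·5^k·k.
Then S(k+1) = S(k) + (5^k(8k + 10)) = (2·5^k·k) + (5^k(8k + 10)).
Simplifying, S(k+1) = 10·5^k(k + 1) = 2·5^(k+1)·(k+1),
which is the closed form with n = k+1.
By induction, the statement is established for all n ≥ 1.

S(n) = 2·5^n·n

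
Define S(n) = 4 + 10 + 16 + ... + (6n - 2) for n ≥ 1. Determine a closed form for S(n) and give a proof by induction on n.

We claim S(n) = n(3n + 1) for all n ≥ 1.
For the base case n = 1: S(1) = 4, and the closed form gives 4. They agree.
For the inductive step, assume it holds for an arbitrary m ≥ 1, so S(m) = m(3m + 1).
Then S(m+1) = S(m) + (6m + 4) = (m(3m + 1)) + (6m + 4).
Simplifying, S(m+1) = (m + 1)(3m + 4) = (m+1)(3(m+1) + 1),
which is the closed form with n = m+1.
Hence, by induction on n, the claim holds for every n ≥ 1.

S(n) = n(3n + 1)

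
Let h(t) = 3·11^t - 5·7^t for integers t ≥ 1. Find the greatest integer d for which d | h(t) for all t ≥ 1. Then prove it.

Computing the first values: h(1) = -2 and h(2) = 118; gcd(-2, 118) = 2, so d ≤ 2.
We prove 2 | 3·11^t - 5·7^t for all t ≥ 1 by induction on t.
For the base case t = 1: h(1) = -2 = 2·(-1), so 2 | h(1).
Inductive step: assume the claim holds for t = p, i.e. 2 | h(p). Then
h(p+1) − 11·h(p) = (3·11^(p+1) - 5·7^(p+1)) − 11·(3·11^p - 5·7^p) = (-5)·7^p·(7 − 11) = (20)·7^p. Since 2 | h(p) by the inductive hypothesis, 2 | 11·h(p); and 2 | 20 since 20 = 2·10. Therefore 2 | h(p+1).
By induction, the statement is established for all t ≥ 1.
Therefore the largest such d is 2.

d = 2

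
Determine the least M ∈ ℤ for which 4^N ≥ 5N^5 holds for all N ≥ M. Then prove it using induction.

M = 10

At N = 9: 262144 < 295245, so the inequality fails and M ≥ 10. We prove 4^N ≥ 5N^5 for all N ≥ 10.
For the base case N = 10: 4^N = 1048576 and 5N^5 = 500000, so 1048576 ≥ 500000.
Suppose the result is true for N = j, so 4^j ≥ 5j^5.
Then 4^(j + 1) = 4·(4^j) ≥ 4·(5j^5).
Also, for j ≥ 10 we have 4·(5j^5) ≥ 5(j+1)^5, since 4 ≥ (1 + 1/j)^5 for all j ≥ 10.
Combining, 4^(j + 1) ≥ 5(j+1)^5.
This completes the induction.
Hence the smallest such M is 10.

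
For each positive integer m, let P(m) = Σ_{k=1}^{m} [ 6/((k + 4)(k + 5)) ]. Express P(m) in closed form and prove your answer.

We claim P(m) = 6m/(5(m + 5)) for all m ≥ 1.
Base step (m = 1): P(1) = 1/5, and the closed form gives 1/5. They agree.
Inductive step: assume the claim holds for m = k, so P(k) = 6k/(5(k + 5)).
Then P(k+1) = P(k) + (6/((k + 5)(k + 6))) = (6k/(5(k + 5))) + (6/((k + 5)(k + 6))).
Simplifying, P(k+1) = 6(k + 1)/(5(k + 6)) = 6(k+1)/(5((k+1) + 5)),
which is the closed form with m = k+1.
This completes the induction.

P(m) = 6m/(5(m + 5))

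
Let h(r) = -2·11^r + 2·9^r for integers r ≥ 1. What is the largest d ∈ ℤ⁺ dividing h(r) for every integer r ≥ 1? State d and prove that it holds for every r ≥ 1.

d = 4

Computing the first values: h(1) = -4 and h(2) = -80; gcd(-4, -80) = 4, so d ≤ 4.
We prove 4 | -2·11^r + 2·9^r for all r ≥ 1 by induction on r.
For the base case r = 1: h(1) = -4 = 4·(-1), so 4 | h(1).
Suppose the result is true for r = p, i.e. 4 | h(p). Then
h(p+1) − 11·h(p) = (-2·11^(p+1) + 2·9^(p+1)) − 11·(-2·11^p + 2·9^p) = (2)·9^p·(9 − 11) = (-4)·9^p. Since 4 | h(p) by the inductive hypothesis, 4 | 11·h(p); and 4 | -4 since -4 = 4·-1. Therefore 4 | h(p+1).
This completes the induction.
Therefore the largest such d is 4.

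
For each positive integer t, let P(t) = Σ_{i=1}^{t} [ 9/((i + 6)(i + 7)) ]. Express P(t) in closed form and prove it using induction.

We claim P(t) = 9t/(7(t + 7)) for all t ≥ 1.
Base step (t = 1): P(1) = 9/56, and the closed form gives 9/56. They agree.
Suppose the result is true for t = i, so P(i) = 9i/(7(i + 7)).
Then P(i+1) = P(i) + (9/((i + 7)(i + 8))) = (9i/(7(i + 7))) + (9/((i + 7)(i + 8))).
Simplifying, P(i+1) = 9(i + 1)/(7(i + 8)) = 9(i+1)/(7((i+1) + 7)),
which is the closed form with t = i+1.
By the principle of mathematical induction, the result holds for all t ≥ 1.

P(t) = 9t/(7(t + 7))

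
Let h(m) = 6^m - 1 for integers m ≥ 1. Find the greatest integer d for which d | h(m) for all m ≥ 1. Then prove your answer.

Computing the first values: h(1) = 5 and h(2) = 35; gcd(5, 35) = 5, so d ≤ 5.
We prove 5 | 6^m - 1 for all m ≥ 1 by induction on m.
Base case (m = 1): h(1) = 5 = 5·(1), so 5 | h(1).
Suppose the result is true for m = k, i.e. 5 | h(k). Then
6^{k+1} − 1^{k+1} = 6·6^k − 1·1^k = 6·(6^k − 1^k) + (5)·1^k. The first term is divisible by 5 by the inductive hypothesis, and the second term (5)·1^k is divisible by 5 since 5 | 5. Hence 5 | h(k+1).
Hence, by induction on m, the claim holds for every m ≥ 1.
Therefore the largest such d is 5.

d = 5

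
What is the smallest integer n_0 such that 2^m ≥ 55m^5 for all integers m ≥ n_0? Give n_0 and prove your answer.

n_0 = 31

At m = 30: 1073741824 < 1336500000, so the inequality fails and n_0 ≥ 31. We prove 2^m ≥ 55m^5 for all m ≥ 31.
When m = 31: 2^m = 2147483648 and 55m^5 = 1574603305, so 2147483648 ≥ 1574603305.
For the inductive step, assume it holds for an arbitrary r ≥ 31, so 2^r ≥ 55r^5.
Then 2^(r + 1) = 2·(2^r) ≥ 2·(55r^5).
Also, for r ≥ 31 we have 2·(55r^5) ≥ 55(r+1)^5, since 2 ≥ (1 + 1/r)^5 for all r ≥ 31.
Combining, 2^(r + 1) ≥ 55(r+1)^5.
Hence, by induction on m, the claim holds for every m ≥ 31.
Hence the smallest such n_0 is 31.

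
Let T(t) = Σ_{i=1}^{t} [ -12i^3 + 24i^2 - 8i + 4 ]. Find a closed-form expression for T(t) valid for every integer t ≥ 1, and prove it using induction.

T(t) = -t(3t^3 - 2t^2 - 5t - 4)

We claim T(t) = -t(3t^3 - 2t^2 - 5t - 4) for all t ≥ 1.
Base case (t = 1): T(1) = 8, and the closed form gives 8. They agree.
Inductive step: assume the claim holds for t = i, so T(i) = i(-3i^3 + 2i^2 + 5i + 4).
Then T(i+1) = T(i) + (-12i^3 - 12i^2 + 4i + 8) = (i(-3i^3 + 2i^2 + 5i + 4)) + (-12i^3 - 12i^2 + 4i + 8).
Simplifying, T(i+1) = -(i + 1)(3i^3 + 7i^2 - 8) = -(i+1)(3(i+1)^3 - 2(i+1)^2 - 5(i+1) - 4),
which is the closed form with t = i+1.
By the principle of mathematical induction, the result holds for all t ≥ 1.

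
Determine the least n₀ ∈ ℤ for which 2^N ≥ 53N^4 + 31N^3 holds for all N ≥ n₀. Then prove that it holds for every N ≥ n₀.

At N = 24: 16777216 < 18012672, so the inequality fails and n₀ ≥ 25. We prove 2^N ≥ 53N^4 + 31N^3 for all N ≥ 25.
Base case (N = 25): 2^N = 33554432 and 53N^4 + 31N^3 = 21187500, so 33554432 ≥ 21187500.
For the inductive step, assume it holds for an arbitrary k ≥ 25, so 2^k ≥ 53k^4 + 31k^3.
Then 2^(k + 1) = 2·(2^k) ≥ 2·(53k^4 + 31k^3).
Also, for k ≥ 25 we have 2·(53k^4 + 31k^3) ≥ 53(k+1)^4 + 31(k+1)^3, since 2·(53k^4 + 31k^3) − (53(k+1)^4 + 31(k+1)^3) = 53k^4 - 181k^3 - 411k^2 - 305k - 84, which is nonnegative for all k ≥ 25.
Combining, 2^(k + 1) ≥ 53(k+1)^4 + 31(k+1)^3.
Hence, by induction on N, the claim holds for every N ≥ 25.
Hence the smallest such n₀ is 25.

n₀ = 25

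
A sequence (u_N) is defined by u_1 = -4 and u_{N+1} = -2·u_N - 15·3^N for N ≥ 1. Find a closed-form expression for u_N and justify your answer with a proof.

u_N = 5(-2)^(N - 1) - 3^(N + 1)

Computing the first terms: u_1 = -4, u_2 = -37, u_3 = -61. This suggests u_N = 5(-2)^(N - 1) - 3^(N + 1).
When N = 1: the formula gives -4 = -4 = u_1.
Inductive step: suppose the statement holds for some p ≥ 1, so u_p = 5(-2)^(p - 1) - 3^(p + 1).
Then u_{p+1} = -2·u_p - 15·3^p = -2·(5(-2)^(p - 1) - 3^(p + 1)) - 15·3^p = 5(-2)^p - 3^(p + 2) = 5(-2)^((p+1) - 1) - 3^((p+1) + 1),
which is the claimed formula at N = p+1.
By the principle of mathematical induction, the result holds for all N ≥ 1.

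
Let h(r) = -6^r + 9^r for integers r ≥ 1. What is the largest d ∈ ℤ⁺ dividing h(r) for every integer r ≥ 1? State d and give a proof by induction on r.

Computing the first values: h(1) = 3 and h(2) = 45; gcd(3, 45) = 3, so d ≤ 3.
We prove 3 | -6^r + 9^r for all r ≥ 1 by induction on r.
Base step (r = 1): h(1) = 3 = 3·(1), so 3 | h(1).
For the inductive step, assume it holds for an arbitrary k ≥ 1, i.e. 3 | h(k). Then
9^{k+1} − 6^{k+1} = 9·9^k − 6·6^k = 9·(9^k − 6^k) + (3)·6^k. The first term is divisible by 3 by the inductive hypothesis, and the second term (3)·6^k is divisible by 3 since 3 | 3. Hence 3 | h(k+1).
Hence, by induction on r, the claim holds for every r ≥ 1.
Therefore the largest such d is 3.

d = 3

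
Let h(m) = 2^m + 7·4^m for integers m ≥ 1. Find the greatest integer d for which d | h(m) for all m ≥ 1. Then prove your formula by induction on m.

Computing the first values: h(1) = 30 and h(2) = 116; gcd(30, 116) = 2, so d ≤ 2.
We prove 2 | 2^m + 7·4^m for all m ≥ 1 by induction on m.
Base step (m = 1): h(1) = 30 = 2·(15), so 2 | h(1).
Suppose the result is true for m = j, i.e. 2 | h(j). Then
h(j+1) − 4·h(j) = (2^(j+1) + 7·4^(j+1)) − 4·(2^j + 7·4^j) = (1)·2^j·(2 − 4) = (-2)·2^j. Since 2 | h(j) by the inductive hypothesis, 2 | 4·h(j); and 2 | -2 since -2 = 2·-1. Therefore 2 | h(j+1).
This completes the induction.
Therefore the largest such d is 2.

d = 2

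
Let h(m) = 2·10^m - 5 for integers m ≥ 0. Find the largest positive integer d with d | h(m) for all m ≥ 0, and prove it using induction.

Computing the first values: h(0) = -3 and h(1) = 15; gcd(-3, 15) = 3, so d ≤ 3.
We prove 3 | 2·10^m - 5 for all m ≥ 0 by induction on m.
When m = 0: h(0) = -3 = 3·(-1), so 3 | h(0).
Inductive step: suppose the statement holds for some i ≥ 0, i.e. 3 | h(i). Then
h(i+1) = 2·10^(i+1) - 5 = 10·(2·10^i - 5) + 45 = 10·h(i) + 45. The first term is divisible by 3 by the inductive hypothesis, and 45 is divisible by 3. Hence 3 | h(i+1).
By the principle of mathematical induction, the result holds for all m ≥ 0.
Therefore the largest such d is 3.

d = 3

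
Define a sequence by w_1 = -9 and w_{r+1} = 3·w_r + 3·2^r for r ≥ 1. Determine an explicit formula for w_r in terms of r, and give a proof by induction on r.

w_r = -3·2^r - 3^r

Computing the first terms: w_1 = -9, w_2 = -21, w_3 = -51. This suggests w_r = -3·2^r - 3^r.
Base step (r = 1): the formula gives -9 = -9 = w_1.
For the inductive step, assume it holds for an arbitrary j ≥ 1, so w_j = -3·2^j - 3^j.
Then w_{j+1} = 3·w_j + 3·2^j = 3·(-3·2^j - 3^j) + 3·2^j = -3·2^(j + 1) - 3^(j + 1),
which is the claimed formula at r = j+1.
By induction, the statement is established for all r ≥ 1.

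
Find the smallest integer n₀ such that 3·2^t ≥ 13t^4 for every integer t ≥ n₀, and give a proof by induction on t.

n₀ = 20

At t = 19: 1572864 < 1694173, so the inequality fails and n₀ ≥ 20. We prove 3·2^t ≥ 13t^4 for all t ≥ 20.
Base step (t = 20): 3·2^t = 3145728 and 13t^4 = 2080000, so 3145728 ≥ 2080000.
Suppose the result is true for t = i, so 3·2^i ≥ 13i^4.
Then 3·2^(i + 1) = 2·(3·2^i) ≥ 2·(13i^4).
Also, for i ≥ 20 we have 2·(13i^4) ≥ 13(i+1)^4, since 2 ≥ (1 + 1/i)^4 for all i ≥ 20.
Combining, 3·2^(i + 1) ≥ 13(i+1)^4.
This completes the induction.
Hence the smallest such n₀ is 20.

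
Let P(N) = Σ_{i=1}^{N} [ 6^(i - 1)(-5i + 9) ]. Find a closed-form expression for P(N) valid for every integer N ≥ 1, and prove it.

We claim P(N) = 6^N(-N + 2) - 2 for all N ≥ 1.
For the base case N = 1: P(1) = 4, and the closed form gives 4. They agree.
For the inductive step, assume it holds for an arbitrary i ≥ 1, so P(i) = 6^i(-i + 2) - 2.
Then P(i+1) = P(i) + (6^i(-5i + 4)) = (6^i(-i + 2) - 2) + (6^i(-5i + 4)).
Simplifying, P(i+1) = -6·6^i·i + 6·6^i - 2 = 6^(i+1)(-(i+1) + 2) - 2,
which is the closed form with N = i+1.
By induction, the statement is established for all N ≥ 1.

P(N) = 6^N(-N + 2) - 2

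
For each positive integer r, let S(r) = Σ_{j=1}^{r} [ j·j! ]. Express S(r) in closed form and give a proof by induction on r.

S(r) = (r + 1)! - 1

We claim S(r) = (r + 1)! - 1 for all r ≥ 1.
For the base case r = 1: S(1) = 1, and the closed form gives 1. They agree.
Suppose the result is true for r = j, so S(j) = (j + 1)! - 1.
Then S(j+1) = S(j) + ((j + 1)(j + 1)!) = ((j + 1)! - 1) + ((j + 1)(j + 1)!).
Simplifying, S(j+1) = ((j+1) + 1)! - 1,
which is the closed form with r = j+1.
By induction, the statement is established for all r ≥ 1.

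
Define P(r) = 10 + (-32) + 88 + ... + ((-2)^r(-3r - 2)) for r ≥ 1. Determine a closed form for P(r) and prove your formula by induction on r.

P(r) = -2(-2)^r(r + 1) + 2

We claim P(r) = -2(-2)^r(r + 1) + 2 for all r ≥ 1.
For the base case r = 1: P(1) = 10, and the closed form gives 10. They agree.
Inductive step: assume the claim holds for r = j, so P(j) = -2(-2)^j(j + 1) + 2.
Then P(j+1) = P(j) + (2(-2)^j(3j + 5)) = (-2(-2)^j(j + 1) + 2) + (2(-2)^j(3j + 5)).
Simplifying, P(j+1) = 4(-2)^j·j + 8(-2)^j + 2 = -2(-2)^(j+1)((j+1) + 1) + 2,
which is the closed form with r = j+1.
By the principle of mathematical induction, the result holds for all r ≥ 1.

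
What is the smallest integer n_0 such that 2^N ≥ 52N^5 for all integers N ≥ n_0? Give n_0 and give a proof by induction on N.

n_0 = 31

At N = 30: 1073741824 < 1263600000, so the inequality fails and n_0 ≥ 31. We prove 2^N ≥ 52N^5 for all N ≥ 31.
Base step (N = 31): 2^N = 2147483648 and 52N^5 = 1488715852, so 2147483648 ≥ 1488715852.
Suppose the result is true for N = p, so 2^p ≥ 52p^5.
Then 2^(p + 1) = 2·(2^p) ≥ 2·(52p^5).
Also, for p ≥ 31 we have 2·(52p^5) ≥ 52(p+1)^5, since 2 ≥ (1 + 1/p)^5 for all p ≥ 31.
Combining, 2^(p + 1) ≥ 52(p+1)^5.
By the principle of mathematical induction, the result holds for all N ≥ 31.
Hence the smallest such n_0 is 31.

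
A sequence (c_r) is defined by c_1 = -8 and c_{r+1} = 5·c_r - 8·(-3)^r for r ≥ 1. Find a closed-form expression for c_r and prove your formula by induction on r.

Computing the first terms: c_1 = -8, c_2 = -16, c_3 = -152. This suggests c_r = (-3)^r - 5^r.
When r = 1: the formula gives -8 = -8 = c_1.
Inductive step: assume the claim holds for r = i, so c_i = (-3)^i - 5^i.
Then c_{i+1} = 5·c_i - 8·(-3)^i = 5·((-3)^i - 5^i) - 8·(-3)^i = (-3)^(i + 1) - 5^(i + 1),
which is the claimed formula at r = i+1.
Hence, by induction on r, the claim holds for every r ≥ 1.

c_r = (-3)^r - 5^r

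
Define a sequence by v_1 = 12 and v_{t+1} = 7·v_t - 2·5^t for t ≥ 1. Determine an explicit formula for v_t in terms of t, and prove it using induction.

v_t = 5^t + 7^t

Computing the first terms: v_1 = 12, v_2 = 74, v_3 = 468. This suggests v_t = 5^t + 7^t.
For the base case t = 1: the formula gives 12 = 12 = v_1.
Inductive step: assume the claim holds for t = j, so v_j = 5^j + 7^j.
Then v_{j+1} = 7·v_j - 2·5^j = 7·(5^j + 7^j) - 2·5^j = 5^(j + 1) + 7^(j + 1),
which is the claimed formula at t = j+1.
By the principle of mathematical induction, the result holds for all t ≥ 1.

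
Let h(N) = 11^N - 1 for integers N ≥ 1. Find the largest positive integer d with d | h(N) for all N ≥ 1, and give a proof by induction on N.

Computing the first values: h(1) = 10 and h(2) = 120; gcd(10, 120) = 10, so d ≤ 10.
We prove 10 | 11^N - 1 for all N ≥ 1 by induction on N.
For the base case N = 1: h(1) = 10 = 10·(1), so 10 | h(1).
For the inductive step, assume it holds for an arbitrary i ≥ 1, i.e. 10 | h(i). Then
11^{i+1} − 1^{i+1} = 11·11^i − 1·1^i = 11·(11^i − 1^i) + (10)·1^i. The first term is divisible by 10 by the inductive hypothesis, and the second term (10)·1^i is divisible by 10 since 10 | 10. Hence 10 | h(i+1).
By induction, the statement is established for all N ≥ 1.
Therefore the largest such d is 10.

d = 10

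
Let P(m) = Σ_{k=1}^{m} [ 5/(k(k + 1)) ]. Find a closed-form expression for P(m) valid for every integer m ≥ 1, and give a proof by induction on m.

We claim P(m) = 5m/(m + 1) for all m ≥ 1.
Base case (m = 1): P(1) = 5/2, and the closed form gives 5/2. They agree.
Inductive step: assume the claim holds for m = k, so P(k) = 5k/(k + 1).
Then P(k+1) = P(k) + (5/((k + 1)(k + 2))) = (5k/(k + 1)) + (5/((k + 1)(k + 2))).
Simplifying, P(k+1) = 5(k + 1)/(k + 2) = 5(k+1)/((k+1) + 1),
which is the closed form with m = k+1.
This completes the induction.

P(m) = 5m/(m + 1)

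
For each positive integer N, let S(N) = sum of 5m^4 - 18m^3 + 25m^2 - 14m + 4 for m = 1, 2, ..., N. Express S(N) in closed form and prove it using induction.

S(N) = N(N^4 - 2N^3 + N^2 + N + 1)

We claim S(N) = N(N^4 - 2N^3 + N^2 + N + 1) for all N ≥ 1.
Base case (N = 1): S(1) = 2, and the closed form gives 2. They agree.
Inductive step: assume the claim holds for N = m, so S(m) = m(m^4 - 2m^3 + m^2 + m + 1).
Then S(m+1) = S(m) + (5m^4 + 2m^3 + m^2 + 2m + 2) = (m(m^4 - 2m^3 + m^2 + m + 1)) + (5m^4 + 2m^3 + m^2 + 2m + 2).
Simplifying, S(m+1) = (m + 1)(m^4 + 2m^3 + m^2 + m + 2) = (m+1)((m+1)^4 - 2(m+1)^3 + (m+1)^2 + (m+1) + 1),
which is the closed form with N = m+1.
By the principle of mathematical induction, the result holds for all N ≥ 1.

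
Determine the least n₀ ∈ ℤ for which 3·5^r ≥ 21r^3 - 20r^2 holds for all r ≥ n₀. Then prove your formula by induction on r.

At r = 3: 375 < 387, so the inequality fails and n₀ ≥ 4. We prove 3·5^r ≥ 21r^3 - 20r^2 for all r ≥ 4.
Base case (r = 4): 3·5^r = 1875 and 21r^3 - 20r^2 = 1024, so 1875 ≥ 1024.
Inductive step: assume the claim holds for r = m, so 3·5^m ≥ 21m^3 - 20m^2.
Then 3·5^(m + 1) = 5·(3·5^m) ≥ 5·(21m^3 - 20m^2).
Also, for m ≥ 4 we have 5·(21m^3 - 20m^2) ≥ 21(m+1)^3 - 20(m+1)^2, since 5·(21m^3 - 20m^2) − (21(m+1)^3 - 20(m+1)^2) = 84m^3 - 143m^2 - 23m - 1, which is nonnegative for all m ≥ 4.
Combining, 3·5^(m + 1) ≥ 21(m+1)^3 - 20(m+1)^2.
This completes the induction.
Hence the smallest such n₀ is 4.

n₀ = 4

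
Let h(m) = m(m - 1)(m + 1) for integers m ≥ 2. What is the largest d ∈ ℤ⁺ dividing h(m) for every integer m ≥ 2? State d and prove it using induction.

Computing the first values: h(2) = 6 and h(3) = 24; gcd(6, 24) = 6, so d ≤ 6.
We prove 6 | m(m - 1)(m + 1) for all m ≥ 2 by induction on m.
When m = 2: h(2) = 6 = 6·(1), so 6 | h(2).
Inductive step: assume the claim holds for m = p, i.e. 6 | h(p). Then
h(p+1) − h(p) = p·(p+1)·(p+2) − (p-1)·p·(p+1) = p·(p+1)·[(p+2) − (p-1)] = 3·p·(p+1). The product of 2 consecutive integers is divisible by (2)! = 2, so h(p+1) − h(p) is divisible by 3·2 = 6. By the inductive hypothesis 6 | h(p), hence 6 | h(p+1).
Hence, by induction on m, the claim holds for every m ≥ 2.
Therefore the largest such d is 6.

d = 6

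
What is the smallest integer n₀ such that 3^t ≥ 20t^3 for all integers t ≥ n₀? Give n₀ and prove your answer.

n₀ = 9

At t = 8: 6561 < 10240, so the inequality fails and n₀ ≥ 9. We prove 3^t ≥ 20t^3 for all t ≥ 9.
For the base case t = 9: 3^t = 19683 and 20t^3 = 14580, so 19683 ≥ 14580.
Suppose the result is true for t = k, so 3^k ≥ 20k^3.
Then 3^(k + 1) = 3·(3^k) ≥ 3·(20k^3).
Also, for k ≥ 9 we have 3·(20k^3) ≥ 20(k+1)^3, since 3 ≥ (1 + 1/k)^3 for all k ≥ 9.
Combining, 3^(k + 1) ≥ 20(k+1)^3.
This completes the induction.
Hence the smallest such n₀ is 9.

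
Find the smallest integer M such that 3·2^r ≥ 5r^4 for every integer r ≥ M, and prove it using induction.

M = 18

At r = 17: 393216 < 417605, so the inequality fails and M ≥ 18. We prove 3·2^r ≥ 5r^4 for all r ≥ 18.
Base case (r = 18): 3·2^r = 786432 and 5r^4 = 524880, so 786432 ≥ 524880.
For the inductive step, assume it holds for an arbitrary i ≥ 18, so 3·2^i ≥ 5i^4.
Then 3·2^(i + 1) = 2·(3·2^i) ≥ 2·(5i^4).
Also, for i ≥ 18 we have 2·(5i^4) ≥ 5(i+1)^4, since 2 ≥ (1 + 1/i)^4 for all i ≥ 18.
Combining, 3·2^(i + 1) ≥ 5(i+1)^4.
This completes the induction.
Hence the smallest such M is 18.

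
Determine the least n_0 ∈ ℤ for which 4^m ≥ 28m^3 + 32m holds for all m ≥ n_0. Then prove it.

n_0 = 7

At m = 6: 4096 < 6240, so the inequality fails and n_0 ≥ 7. We prove 4^m ≥ 28m^3 + 32m for all m ≥ 7.
Base step (m = 7): 4^m = 16384 and 28m^3 + 32m = 9828, so 16384 ≥ 9828.
Suppose the result is true for m = r, so 4^r ≥ 28r^3 + 32r.
Then 4^(r + 1) = 4·(4^r) ≥ 4·(28r^3 + 32r).
Also, for r ≥ 7 we have 4·(28r^3 + 32r) ≥ 28(r+1)^3 + 32(r+1), since 4·(28r^3 + 32r) − (28(r+1)^3 + 32(r+1)) = 84r^3 - 84r^2 + 12r - 60, which is nonnegative for all r ≥ 7.
Combining, 4^(r + 1) ≥ 28(r+1)^3 + 32(r+1).
By the principle of mathematical induction, the result holds for all m ≥ 7.
Hence the smallest such n_0 is 7.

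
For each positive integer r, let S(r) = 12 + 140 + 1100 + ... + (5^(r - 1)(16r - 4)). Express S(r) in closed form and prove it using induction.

We claim S(r) = 2·5^r(2r - 1) + 2 for all r ≥ 1.
For the base case r = 1: S(1) = 12, and the closed form gives 12. They agree.
Inductive step: suppose the statement holds for some m ≥ 1, so S(m) = 2·5^m(2m - 1) + 2.
Then S(m+1) = S(m) + (5^m(16m + 12)) = (2·5^m(2m - 1) + 2) + (5^m(16m + 12)).
Simplifying, S(m+1) = 20·5^m·m + 10·5^m + 2 = 2·5^(m+1)(2(m+1) - 1) + 2,
which is the closed form with r = m+1.
By the principle of mathematical induction, the result holds for all r ≥ 1.

S(r) = 2·5^r(2r - 1) + 2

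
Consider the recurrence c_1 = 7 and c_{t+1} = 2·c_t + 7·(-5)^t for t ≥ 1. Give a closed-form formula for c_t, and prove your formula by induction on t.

Computing the first terms: c_1 = 7, c_2 = -21, c_3 = 133. This suggests c_t = -(-5)^t + 2^t.
Base case (t = 1): the formula gives 7 = 7 = c_1.
Inductive step: assume the claim holds for t = r, so c_r = -(-5)^r + 2^r.
Then c_{r+1} = 2·c_r + 7·(-5)^r = 2·(-(-5)^r + 2^r) + 7·(-5)^r = -(-5)^(r + 1) + 2^(r + 1),
which is the claimed formula at t = r+1.
By induction, the statement is established for all t ≥ 1.

c_t = -(-5)^t + 2^t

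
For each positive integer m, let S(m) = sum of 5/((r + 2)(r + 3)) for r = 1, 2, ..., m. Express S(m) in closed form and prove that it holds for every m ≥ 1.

S(m) = 5m/(3(m + 3))

We claim S(m) = 5m/(3(m + 3)) for all m ≥ 1.
For the base case m = 1: S(1) = 5/12, and the closed form gives 5/12. They agree.
Inductive step: suppose the statement holds for some r ≥ 1, so S(r) = 5r/(3(r + 3)).
Then S(r+1) = S(r) + (5/((r + 3)(r + 4))) = (5r/(3(r + 3))) + (5/((r + 3)(r + 4))).
Simplifying, S(r+1) = 5(r + 1)/(3(r + 4)) = 5(r+1)/(3((r+1) + 3)),
which is the closed form with m = r+1.
By the principle of mathematical induction, the result holds for all m ≥ 1.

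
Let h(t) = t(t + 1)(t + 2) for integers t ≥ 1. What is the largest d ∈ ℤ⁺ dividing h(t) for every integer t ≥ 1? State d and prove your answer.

Computing the first values: h(1) = 6 and h(2) = 24; gcd(6, 24) = 6, so d ≤ 6.
We prove 6 | t(t + 1)(t + 2) for all t ≥ 1 by induction on t.
When t = 1: h(1) = 6 = 6·(1), so 6 | h(1).
Suppose the result is true for t = j, i.e. 6 | h(j). Then
h(j+1) − h(j) = (j+1)·(j+2)·(j+3) − j·(j+1)·(j+2) = (j+1)·(j+2)·[(j+3) − j] = 3·(j+1)·(j+2). The product of 2 consecutive integers is divisible by (2)! = 2, so h(j+1) − h(j) is divisible by 3·2 = 6. By the inductive hypothesis 6 | h(j), hence 6 | h(j+1).
By the principle of mathematical induction, the result holds for all t ≥ 1.
Therefore the largest such d is 6.

d = 6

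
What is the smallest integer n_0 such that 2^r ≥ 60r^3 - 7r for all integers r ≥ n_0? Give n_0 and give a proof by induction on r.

n_0 = 19

At r = 18: 262144 < 349794, so the inequality fails and n_0 ≥ 19. We prove 2^r ≥ 60r^3 - 7r for all r ≥ 19.
For the base case r = 19: 2^r = 524288 and 60r^3 - 7r = 411407, so 524288 ≥ 411407.
For the inductive step, assume it holds for an arbitrary j ≥ 19, so 2^j ≥ 60j^3 - 7j.
Then 2^(j + 1) = 2·(2^j) ≥ 2·(60j^3 - 7j).
Also, for j ≥ 19 we have 2·(60j^3 - 7j) ≥ 60(j+1)^3 - 7(j+1), since 2·(60j^3 - 7j) − (60(j+1)^3 - 7(j+1)) = 60j^3 - 180j^2 - 187j - 53, which is nonnegative for all j ≥ 19.
Combining, 2^(j + 1) ≥ 60(j+1)^3 - 7(j+1).
This completes the induction.
Hence the smallest such n_0 is 19.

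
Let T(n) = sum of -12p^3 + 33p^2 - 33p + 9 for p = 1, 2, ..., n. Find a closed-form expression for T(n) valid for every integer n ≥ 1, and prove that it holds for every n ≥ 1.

We claim T(n) = -n(3n^3 - 5n^2 + 3n + 2) for all n ≥ 1.
For the base case n = 1: T(1) = -3, and the closed form gives -3. They agree.
Inductive step: suppose the statement holds for some p ≥ 1, so T(p) = p(-3p^3 + 5p^2 - 3p - 2).
Then T(p+1) = T(p) + (-12p^3 - 3p^2 - 3p - 3) = (p(-3p^3 + 5p^2 - 3p - 2)) + (-12p^3 - 3p^2 - 3p - 3).
Simplifying, T(p+1) = -(p + 1)(3p^3 + 4p^2 + 2p + 3) = -(p+1)(3(p+1)^3 - 5(p+1)^2 + 3(p+1) + 2),
which is the closed form with n = p+1.
By the principle of mathematical induction, the result holds for all n ≥ 1.

T(n) = -n(3n^3 - 5n^2 + 3n + 2)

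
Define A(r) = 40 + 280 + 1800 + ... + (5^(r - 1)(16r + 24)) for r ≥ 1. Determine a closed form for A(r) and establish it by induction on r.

We claim A(r) = 5^r(4r + 5) - 5 for all r ≥ 1.
Base step (r = 1): A(1) = 40, and the closed form gives 40. They agree.
Suppose the result is true for r = m, so A(m) = 5^m(4m + 5) - 5.
Then A(m+1) = A(m) + (5^m(16m + 40)) = (5^m(4m + 5) - 5) + (5^m(16m + 40)).
Simplifying, A(m+1) = 20·5^m·m + 45·5^m - 5 = 5^(m+1)(4(m+1) + 5) - 5,
which is the closed form with r = m+1.
Hence, by induction on r, the claim holds for every r ≥ 1.

A(r) = 5^r(4r + 5) - 5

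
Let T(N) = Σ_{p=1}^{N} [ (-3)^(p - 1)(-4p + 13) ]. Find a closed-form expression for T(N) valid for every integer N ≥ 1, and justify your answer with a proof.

We claim T(N) = (-3)^N(N - 3) + 3 for all N ≥ 1.
Base step (N = 1): T(1) = 9, and the closed form gives 9. They agree.
Inductive step: suppose the statement holds for some p ≥ 1, so T(p) = (-3)^p(p - 3) + 3.
Then T(p+1) = T(p) + ((-3)^p(-4p + 9)) = ((-3)^p(p - 3) + 3) + ((-3)^p(-4p + 9)).
Simplifying, T(p+1) = -3(-3)^p·p + 6(-3)^p + 3 = (-3)^(p+1)((p+1) - 3) + 3,
which is the closed form with N = p+1.
Hence, by induction on N, the claim holds for every N ≥ 1.

T(N) = (-3)^N(N - 3) + 3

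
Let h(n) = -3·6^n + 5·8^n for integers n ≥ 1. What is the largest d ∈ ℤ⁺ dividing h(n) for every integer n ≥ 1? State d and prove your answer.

d = 2

Computing the first values: h(1) = 22 and h(2) = 212; gcd(22, 212) = 2, so d ≤ 2.
We prove 2 | -3·6^n + 5·8^n for all n ≥ 1 by induction on n.
Base case (n = 1): h(1) = 22 = 2·(11), so 2 | h(1).
Inductive step: assume the claim holds for n = j, i.e. 2 | h(j). Then
h(j+1) − 8·h(j) = (-3·6^(j+1) + 5·8^(j+1)) − 8·(-3·6^j + 5·8^j) = (-3)·6^j·(6 − 8) = (6)·6^j. Since 2 | h(j) by the inductive hypothesis, 2 | 8·h(j); and 2 | 6 since 6 = 2·3. Therefore 2 | h(j+1).
Hence, by induction on n, the claim holds for every n ≥ 1.
Therefore the largest such d is 2.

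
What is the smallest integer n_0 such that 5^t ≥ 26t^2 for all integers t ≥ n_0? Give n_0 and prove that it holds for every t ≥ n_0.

At t = 3: 125 < 234, so the inequality fails and n_0 ≥ 4. We prove 5^t ≥ 26t^2 for all t ≥ 4.
Base step (t = 4): 5^t = 625 and 26t^2 = 416, so 625 ≥ 416.
For the inductive step, assume it holds for an arbitrary j ≥ 4, so 5^j ≥ 26j^2.
Then 5^(j + 1) = 5·(5^j) ≥ 5·(26j^2).
Also, for j ≥ 4 we have 5·(26j^2) ≥ 26(j+1)^2, since 5 ≥ (1 + 1/j)^2 for all j ≥ 4.
Combining, 5^(j + 1) ≥ 26(j+1)^2.
By the principle of mathematical induction, the result holds for all t ≥ 4.
Hence the smallest such n_0 is 4.

n_0 = 4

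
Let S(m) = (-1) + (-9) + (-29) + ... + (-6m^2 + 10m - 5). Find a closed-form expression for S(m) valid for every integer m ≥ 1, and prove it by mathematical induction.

We claim S(m) = -m(2m^2 - 2m + 1) for all m ≥ 1.
Base step (m = 1): S(1) = -1, and the closed form gives -1. They agree.
Inductive step: suppose the statement holds for some k ≥ 1, so S(k) = k(-2k^2 + 2k - 1).
Then S(k+1) = S(k) + (10k - 6(k + 1)^2 + 5) = (k(-2k^2 + 2k - 1)) + (10k - 6(k + 1)^2 + 5).
Simplifying, S(k+1) = -(k + 1)(2k^2 + 2k + 1) = -(k+1)(2(k+1)^2 - 2(k+1) + 1),
which is the closed form with m = k+1.
By the principle of mathematical induction, the result holds for all m ≥ 1.

S(m) = -m(2m^2 - 2m + 1)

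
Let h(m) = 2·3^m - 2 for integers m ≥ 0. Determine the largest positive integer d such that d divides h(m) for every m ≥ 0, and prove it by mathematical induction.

d = 4

Computing the first values: h(0) = 0 and h(1) = 4; gcd(0, 4) = 4, so d ≤ 4.
We prove 4 | 2·3^m - 2 for all m ≥ 0 by induction on m.
Base step (m = 0): h(0) = 0 = 4·(0), so 4 | h(0).
Inductive step: suppose the statement holds for some i ≥ 0, i.e. 4 | h(i). Then
h(i+1) = 2·3^(i+1) - 2 = 3·(2·3^i - 2) + 4 = 3·h(i) + 4. The first term is divisible by 4 by the inductive hypothesis, and 4 is divisible by 4. Hence 4 | h(i+1).
By induction, the statement is established for all m ≥ 0.
Therefore the largest such d is 4.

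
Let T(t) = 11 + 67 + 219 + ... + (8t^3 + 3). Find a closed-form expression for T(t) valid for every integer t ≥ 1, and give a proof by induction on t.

We claim T(t) = t(2t^3 + 4t^2 + 2t + 3) for all t ≥ 1.
Base case (t = 1): T(1) = 11, and the closed form gives 11. They agree.
Inductive step: suppose the statement holds for some p ≥ 1, so T(p) = p(2p^3 + 4p^2 + 2p + 3).
Then T(p+1) = T(p) + (8(p + 1)^3 + 3) = (p(2p^3 + 4p^2 + 2p + 3)) + (8(p + 1)^3 + 3).
Simplifying, T(p+1) = (p + 1)(2p^3 + 10p^2 + 16p + 11) = (p+1)(2(p+1)^3 + 4(p+1)^2 + 2(p+1) + 3),
which is the closed form with t = p+1.
By induction, the statement is established for all t ≥ 1.

T(t) = t(2t^3 + 4t^2 + 2t + 3)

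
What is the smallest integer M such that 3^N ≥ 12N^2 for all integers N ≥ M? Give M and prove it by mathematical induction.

At N = 5: 243 < 300, so the inequality fails and M ≥ 6. We prove 3^N ≥ 12N^2 for all N ≥ 6.
For the base case N = 6: 3^N = 729 and 12N^2 = 432, so 729 ≥ 432.
Inductive step: suppose the statement holds for some j ≥ 6, so 3^j ≥ 12j^2.
Then 3^(j + 1) = 3·(3^j) ≥ 3·(12j^2).
Also, for j ≥ 6 we have 3·(12j^2) ≥ 12(j+1)^2, since 3 ≥ (1 + 1/j)^2 for all j ≥ 6.
Combining, 3^(j + 1) ≥ 12(j+1)^2.
By the principle of mathematical induction, the result holds for all N ≥ 6.
Hence the smallest such M is 6.

M = 6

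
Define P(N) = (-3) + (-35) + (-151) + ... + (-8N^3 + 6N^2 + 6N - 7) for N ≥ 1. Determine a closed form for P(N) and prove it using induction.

We claim P(N) = -N(2N^3 + 2N^2 - 4N + 3) for all N ≥ 1.
Base case (N = 1): P(1) = -3, and the closed form gives -3. They agree.
Inductive step: assume the claim holds for N = k, so P(k) = k(-2k^3 - 2k^2 + 4k - 3).
Then P(k+1) = P(k) + (-8k^3 - 18k^2 - 6k - 3) = (k(-2k^3 - 2k^2 + 4k - 3)) + (-8k^3 - 18k^2 - 6k - 3).
Simplifying, P(k+1) = -(k + 1)(2k^3 + 8k^2 + 6k + 3) = -(k+1)(2(k+1)^3 + 2(k+1)^2 - 4(k+1) + 3),
which is the closed form with N = k+1.
By the principle of mathematical induction, the result holds for all N ≥ 1.

P(N) = -N(2N^3 + 2N^2 - 4N + 3)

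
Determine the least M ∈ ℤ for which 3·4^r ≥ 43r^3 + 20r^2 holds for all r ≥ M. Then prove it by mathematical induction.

At r = 5: 3072 < 5875, so the inequality fails and M ≥ 6. We prove 3·4^r ≥ 43r^3 + 20r^2 for all r ≥ 6.
Base case (r = 6): 3·4^r = 12288 and 43r^3 + 20r^2 = 10008, so 12288 ≥ 10008.
Suppose the result is true for r = m, so 3·4^m ≥ 43m^3 + 20m^2.
Then 3·4^(m + 1) = 4·(3·4^m) ≥ 4·(43m^3 + 20m^2).
Also, for m ≥ 6 we have 4·(43m^3 + 20m^2) ≥ 43(m+1)^3 + 20(m+1)^2, since 4·(43m^3 + 20m^2) − (43(m+1)^3 + 20(m+1)^2) = 129m^3 - 69m^2 - 169m - 63, which is nonnegative for all m ≥ 6.
Combining, 3·4^(m + 1) ≥ 43(m+1)^3 + 20(m+1)^2.
By induction, the statement is established for all r ≥ 6.
Hence the smallest such M is 6.

M = 6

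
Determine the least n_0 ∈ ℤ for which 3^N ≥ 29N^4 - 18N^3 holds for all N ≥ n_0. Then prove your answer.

n_0 = 13

At N = 12: 531441 < 570240, so the inequality fails and n_0 ≥ 13. We prove 3^N ≥ 29N^4 - 18N^3 for all N ≥ 13.
For the base case N = 13: 3^N = 1594323 and 29N^4 - 18N^3 = 788723, so 1594323 ≥ 788723.
Inductive step: suppose the statement holds for some i ≥ 13, so 3^i ≥ 29i^4 - 18i^3.
Then 3^(i + 1) = 3·(3^i) ≥ 3·(29i^4 - 18i^3).
Also, for i ≥ 13 we have 3·(29i^4 - 18i^3) ≥ 29(i+1)^4 - 18(i+1)^3, since 3·(29i^4 - 18i^3) − (29(i+1)^4 - 18(i+1)^3) = 58i^4 - 152i^3 - 120i^2 - 62i - 11, which is nonnegative for all i ≥ 13.
Combining, 3^(i + 1) ≥ 29(i+1)^4 - 18(i+1)^3.
Hence, by induction on N, the claim holds for every N ≥ 13.
Hence the smallest such n_0 is 13.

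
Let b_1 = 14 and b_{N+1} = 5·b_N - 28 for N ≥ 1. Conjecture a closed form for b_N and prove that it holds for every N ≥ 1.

Computing the first terms: b_1 = 14, b_2 = 42, b_3 = 182. This suggests b_N = 7·5^(N - 1) + 7.
When N = 1: the formula gives 14 = 14 = b_1.
For the inductive step, assume it holds for an arbitrary i ≥ 1, so b_i = 7·5^(i - 1) + 7.
Then b_{i+1} = 5·b_i - 28 = 5·(7·5^(i - 1) + 7) - 28 = 7·5^i + 7 = 7·5^((i+1) - 1) + 7,
which is the claimed formula at N = i+1.
Hence, by induction on N, the claim holds for every N ≥ 1.

b_N = 7·5^(N - 1) + 7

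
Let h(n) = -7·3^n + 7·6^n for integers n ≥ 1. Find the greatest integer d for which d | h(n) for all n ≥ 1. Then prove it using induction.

Computing the first values: h(1) = 21 and h(2) = 189; gcd(21, 189) = 21, so d ≤ 21.
We prove 21 | -7·3^n + 7·6^n for all n ≥ 1 by induction on n.
When n = 1: h(1) = 21 = 21·(1), so 21 | h(1).
For the inductive step, assume it holds for an arbitrary j ≥ 1, i.e. 21 | h(j). Then
h(j+1) − 6·h(j) = (-7·3^(j+1) + 7·6^(j+1)) − 6·(-7·3^j + 7·6^j) = (-7)·3^j·(3 − 6) = (21)·3^j. Since 21 | h(j) by the inductive hypothesis, 21 | 6·h(j); and 21 | 21 since 21 = 21·1. Therefore 21 | h(j+1).
This completes the induction.
Therefore the largest such d is 21.

d = 21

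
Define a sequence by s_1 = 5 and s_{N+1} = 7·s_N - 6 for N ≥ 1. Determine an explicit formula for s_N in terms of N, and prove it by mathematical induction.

Computing the first terms: s_1 = 5, s_2 = 29, s_3 = 197. This suggests s_N = 4·7^(N - 1) + 1.
When N = 1: the formula gives 5 = 5 = s_1.
Suppose the result is true for N = i, so s_i = 4·7^(i - 1) + 1.
Then s_{i+1} = 7·s_i - 6 = 7·(4·7^(i - 1) + 1) - 6 = 4·7^i + 1 = 4·7^((i+1) - 1) + 1,
which is the claimed formula at N = i+1.
Hence, by induction on N, the claim holds for every N ≥ 1.

s_N = 4·7^(N - 1) + 1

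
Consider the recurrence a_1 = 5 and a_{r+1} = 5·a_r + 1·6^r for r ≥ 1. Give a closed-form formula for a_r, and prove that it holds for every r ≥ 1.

a_r = -5^(r - 1) + 6^r

Computing the first terms: a_1 = 5, a_2 = 31, a_3 = 191. This suggests a_r = -5^(r - 1) + 6^r.
Base case (r = 1): the formula gives 5 = 5 = a_1.
Suppose the result is true for r = p, so a_p = -5^(p - 1) + 6^p.
Then a_{p+1} = 5·a_p + 1·6^p = 5·(-5^(p - 1) + 6^p) + 1·6^p = -5^p + 6^(p + 1) = -5^((p+1) - 1) + 6^(p+1),
which is the claimed formula at r = p+1.
By induction, the statement is established for all r ≥ 1.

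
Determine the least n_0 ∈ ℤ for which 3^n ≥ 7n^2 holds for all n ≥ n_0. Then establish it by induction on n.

At n = 4: 81 < 112, so the inequality fails and n_0 ≥ 5. We prove 3^n ≥ 7n^2 for all n ≥ 5.
For the base case n = 5: 3^n = 243 and 7n^2 = 175, so 243 ≥ 175.
For the inductive step, assume it holds for an arbitrary j ≥ 5, so 3^j ≥ 7j^2.
Then 3^(j + 1) = 3·(3^j) ≥ 3·(7j^2).
Also, for j ≥ 5 we have 3·(7j^2) ≥ 7(j+1)^2, since 3 ≥ (1 + 1/j)^2 for all j ≥ 5.
Combining, 3^(j + 1) ≥ 7(j+1)^2.
By induction, the statement is established for all n ≥ 5.
Hence the smallest such n_0 is 5.

n_0 = 5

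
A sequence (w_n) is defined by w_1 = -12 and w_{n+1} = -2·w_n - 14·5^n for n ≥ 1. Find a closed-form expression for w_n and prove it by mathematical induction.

Computing the first terms: w_1 = -12, w_2 = -46, w_3 = -258. This suggests w_n = (-2)^n - 2·5^n.
Base case (n = 1): the formula gives -12 = -12 = w_1.
Inductive step: assume the claim holds for n = k, so w_k = (-2)^k - 2·5^k.
Then w_{k+1} = -2·w_k - 14·5^k = -2·((-2)^k - 2·5^k) - 14·5^k = (-2)^(k + 1) - 2·5^(k + 1),
which is the claimed formula at n = k+1.
Hence, by induction on n, the claim holds for every n ≥ 1.

w_n = (-2)^n - 2·5^n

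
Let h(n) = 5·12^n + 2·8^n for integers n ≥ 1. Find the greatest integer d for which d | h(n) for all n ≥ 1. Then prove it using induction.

Computing the first values: h(1) = 76 and h(2) = 848; gcd(76, 848) = 4, so d ≤ 4.
We prove 4 | 5·12^n + 2·8^n for all n ≥ 1 by induction on n.
When n = 1: h(1) = 76 = 4·(19), so 4 | h(1).
For the inductive step, assume it holds for an arbitrary p ≥ 1, i.e. 4 | h(p). Then
h(p+1) − 12·h(p) = (5·12^(p+1) + 2·8^(p+1)) − 12·(5·12^p + 2·8^p) = (2)·8^p·(8 − 12) = (-8)·8^p. Since 4 | h(p) by the inductive hypothesis, 4 | 12·h(p); and 4 | -8 since -8 = 4·-2. Therefore 4 | h(p+1).
This completes the induction.
Therefore the largest such d is 4.

d = 4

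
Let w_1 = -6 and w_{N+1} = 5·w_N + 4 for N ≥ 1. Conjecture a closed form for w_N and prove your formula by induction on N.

Computing the first terms: w_1 = -6, w_2 = -26, w_3 = -126. This suggests w_N = -5^N - 1.
For the base case N = 1: the formula gives -6 = -6 = w_1.
Inductive step: assume the claim holds for N = k, so w_k = -5^k - 1.
Then w_{k+1} = 5·w_k + 4 = 5·(-5^k - 1) + 4 = -5^(k + 1) - 1,
which is the claimed formula at N = k+1.
This completes the induction.

w_N = -5^N - 1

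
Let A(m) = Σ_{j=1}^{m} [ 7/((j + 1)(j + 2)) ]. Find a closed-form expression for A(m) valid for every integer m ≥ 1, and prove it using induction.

A(m) = 7m/(2(m + 2))

We claim A(m) = 7m/(2(m + 2)) for all m ≥ 1.
When m = 1: A(1) = 7/6, and the closed form gives 7/6. They agree.
Suppose the result is true for m = j, so A(j) = 7j/(2(j + 2)).
Then A(j+1) = A(j) + (7/((j + 2)(j + 3))) = (7j/(2(j + 2))) + (7/((j + 2)(j + 3))).
Simplifying, A(j+1) = 7(j + 1)/(2(j + 3)) = 7(j+1)/(2((j+1) + 2)),
which is the closed form with m = j+1.
By induction, the statement is established for all m ≥ 1.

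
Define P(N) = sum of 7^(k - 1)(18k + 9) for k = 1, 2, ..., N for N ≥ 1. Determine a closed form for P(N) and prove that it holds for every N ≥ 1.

We claim P(N) = 7^N(3N + 1) - 1 for all N ≥ 1.
Base step (N = 1): P(1) = 27, and the closed form gives 27. They agree.
Inductive step: assume the claim holds for N = k, so P(k) = 7^k(3k + 1) - 1.
Then P(k+1) = P(k) + (7^k(18k + 27)) = (7^k(3k + 1) - 1) + (7^k(18k + 27)).
Simplifying, P(k+1) = 21·7^k·k + 28·7^k - 1 = 7^(k+1)(3(k+1) + 1) - 1,
which is the closed form with N = k+1.
By induction, the statement is established for all N ≥ 1.

P(N) = 7^N(3N + 1) - 1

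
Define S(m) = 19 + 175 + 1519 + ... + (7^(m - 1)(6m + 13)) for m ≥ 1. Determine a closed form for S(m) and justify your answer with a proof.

S(m) = 7^m(m + 2) - 2

We claim S(m) = 7^m(m + 2) - 2 for all m ≥ 1.
When m = 1: S(1) = 19, and the closed form gives 19. They agree.
Inductive step: suppose the statement holds for some r ≥ 1, so S(r) = 7^r(r + 2) - 2.
Then S(r+1) = S(r) + (7^r(6r + 19)) = (7^r(r + 2) - 2) + (7^r(6r + 19)).
Simplifying, S(r+1) = 7·7^r·r + 21·7^r - 2 = 7^(r+1)((r+1) + 2) - 2,
which is the closed form with m = r+1.
By induction, the statement is established for all m ≥ 1.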